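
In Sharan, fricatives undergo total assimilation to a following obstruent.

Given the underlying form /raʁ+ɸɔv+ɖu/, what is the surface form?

[raɸɸɔɖɖu]

/ʁ/ is the segment targeted by the rule; it sits immediately before /ɸ/, so it assimilates completely and surfaces as [ɸ].
The same rule applies at the second boundary: /v/ → [ɖ] next to /ɖ/.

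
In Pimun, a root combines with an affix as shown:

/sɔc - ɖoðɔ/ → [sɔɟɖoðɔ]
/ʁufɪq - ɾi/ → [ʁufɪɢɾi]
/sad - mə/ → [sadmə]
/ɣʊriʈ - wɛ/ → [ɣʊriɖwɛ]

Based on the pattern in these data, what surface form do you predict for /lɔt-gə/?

The data show regressive voicing assimilation: /c/ → [ɟ] before /ɖ/; /q/ → [ɢ] before /ɾ/; /ʈ/ → [ɖ] before /w/. In each pair only voicing changes, matching the following consonant, while place and manner stay constant.
No alternation appears in [sadmə]: there the adjacent consonants already agree in voicing (/d/ and /m/ are both voiced), so this form is consistent with the same rule.
The rule targets /t/ (voiceless alveolar stop), which sits before the trigger /g/ (voiced).
The voiced alveolar stop is [d], so /t/ → [d].

[lɔdgə]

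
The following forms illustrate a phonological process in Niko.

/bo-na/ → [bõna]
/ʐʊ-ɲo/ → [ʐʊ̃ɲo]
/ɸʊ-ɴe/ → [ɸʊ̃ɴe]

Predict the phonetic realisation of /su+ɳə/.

[sũɳə]

The data show regressive nasality assimilation (vowel nasalisation): /o/ → [õ] before /n/; /ʊ/ → [ʊ̃] before /ɲ/; /ʊ/ → [ʊ̃] before /ɴ/ — a vowel is nasalised by an immediately following nasal consonant.
The vowel /u/ is adjacent to the following nasal /ɳ/, so it acquires [+nasal] and surfaces as [ũ].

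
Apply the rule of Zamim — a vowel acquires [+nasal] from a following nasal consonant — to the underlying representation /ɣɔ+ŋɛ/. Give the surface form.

/ɔ/ sits next to the nasal /ŋ/ and is therefore nasalised to [ɔ̃].

[ɣɔ̃ŋɛ]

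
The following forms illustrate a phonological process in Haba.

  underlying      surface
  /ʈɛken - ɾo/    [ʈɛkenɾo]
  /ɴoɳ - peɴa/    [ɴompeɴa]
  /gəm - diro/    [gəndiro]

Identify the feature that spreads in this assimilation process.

Comparing underlying and surface forms, /ɳ/ → [m] is the alternation; the neighbouring /p/ is constant.
/ɳ/ is retroflex while /p/ is bilabial; the output [m] is bilabial, matching the trigger — so the feature that spreads is place.
The same holds elsewhere in the data: /m/ → [n] before /d/ (bilabial → alveolar, matching alveolar) — only place changes, and always toward the following segment.
Nothing changes in [ʈɛkenɾo]: there the adjacent consonants already agree in place (/n/ and /ɾ/ are both alveolar), so this form is consistent with the same rule.

place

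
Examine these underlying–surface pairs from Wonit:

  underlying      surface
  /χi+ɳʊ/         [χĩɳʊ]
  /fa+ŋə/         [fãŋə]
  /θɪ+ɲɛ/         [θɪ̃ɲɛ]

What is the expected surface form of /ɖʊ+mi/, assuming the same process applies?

[ɖʊ̃mi]

The data show regressive nasality assimilation (vowel nasalisation): /i/ → [ĩ] before /ɳ/; /a/ → [ã] before /ŋ/; /ɪ/ → [ɪ̃] before /ɲ/ — a vowel is nasalised by an immediately following nasal consonant.
/ʊ/ sits next to the nasal /m/ and is therefore nasalised to [ʊ̃].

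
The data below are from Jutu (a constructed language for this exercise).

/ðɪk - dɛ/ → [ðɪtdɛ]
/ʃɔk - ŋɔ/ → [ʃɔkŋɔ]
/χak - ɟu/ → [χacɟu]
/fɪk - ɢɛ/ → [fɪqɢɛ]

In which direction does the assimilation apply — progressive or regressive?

regressive

The segment that alternates is /k/, which surfaces as [t] when adjacent to /d/.
/k/ is velar while /d/ is alveolar; the output [t] is alveolar, matching the trigger — so the feature that spreads is place.
The other alternating forms pattern the same way: /k/ → [c] before /ɟ/ (velar → palatal, matching palatal); /k/ → [q] before /ɢ/ (velar → uvular, matching uvular) — only place changes, and always toward the following segment.
No alternation appears in [ʃɔkŋɔ]: there the adjacent consonants already agree in place (/k/ and /ŋ/ are both velar), so this form is consistent with the same rule.
Since the segment that changes precedes the conditioning segment, the assimilation is regressive.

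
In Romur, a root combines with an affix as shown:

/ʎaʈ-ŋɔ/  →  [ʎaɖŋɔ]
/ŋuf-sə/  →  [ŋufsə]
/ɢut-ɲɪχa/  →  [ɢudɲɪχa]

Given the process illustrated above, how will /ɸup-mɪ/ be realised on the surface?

The data show regressive voicing assimilation: /ʈ/ → [ɖ] before /ŋ/; /t/ → [d] before /ɲ/. In each pair only voicing changes, matching the following consonant, while place and manner stay constant.
No alternation appears in [ŋufsə]: there the adjacent consonants already agree in voicing (/f/ and /s/ are both voiceless), so this form is consistent with the same rule.
The rule targets /p/ (voiceless bilabial stop), which sits before the trigger /m/ (voiced).
A voiced bilabial stop is [b], so the surface segment is [b].

[ɸubmɪ]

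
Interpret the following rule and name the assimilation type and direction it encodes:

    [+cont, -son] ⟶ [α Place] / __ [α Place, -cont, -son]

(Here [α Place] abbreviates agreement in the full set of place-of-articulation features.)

The rule copies the place features (abbreviated [Place]) from the environment onto the target, so the assimilating feature is place.
Since the environment is written after the underscore, the trigger follows the target; the direction is regressive.

regressive place assimilation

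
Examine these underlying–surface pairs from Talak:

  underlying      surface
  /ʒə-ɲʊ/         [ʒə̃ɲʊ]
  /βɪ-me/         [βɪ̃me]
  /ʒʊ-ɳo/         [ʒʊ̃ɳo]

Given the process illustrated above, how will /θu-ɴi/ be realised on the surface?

The data show regressive nasality assimilation (vowel nasalisation): /ə/ → [ə̃] before /ɲ/; /ɪ/ → [ɪ̃] before /m/; /ʊ/ → [ʊ̃] before /ɳ/ — a vowel is nasalised by an immediately following nasal consonant.
/u/ sits next to the nasal /ɴ/ and is therefore nasalised to [ũ].

[θũɴi]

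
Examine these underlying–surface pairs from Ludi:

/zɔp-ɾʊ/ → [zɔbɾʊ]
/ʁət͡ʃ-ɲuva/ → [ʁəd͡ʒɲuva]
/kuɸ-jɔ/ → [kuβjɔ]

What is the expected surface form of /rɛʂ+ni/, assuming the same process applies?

[rɛʐni]

The data show regressive voicing assimilation: /p/ → [b] before /ɾ/; /t͡ʃ/ → [d͡ʒ] before /ɲ/; /ɸ/ → [β] before /j/. In each pair only voicing changes, matching the following consonant, while place and manner stay constant.
/ʂ/ is a voiceless retroflex fricative. The following trigger /n/ is voiced, so /ʂ/ must become voiced as well.
A voiced retroflex fricative is [ʐ], so the surface segment is [ʐ].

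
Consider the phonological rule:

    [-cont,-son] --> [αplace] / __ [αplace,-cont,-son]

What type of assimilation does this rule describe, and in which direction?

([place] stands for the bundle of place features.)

The shared variable α links the value of the place features (abbreviated [place]) on the target to the same value on the neighbouring segment, so place is the feature that assimilates.
Since the environment is written after the underscore, the trigger follows the target; the direction is regressive.

regressive place assimilation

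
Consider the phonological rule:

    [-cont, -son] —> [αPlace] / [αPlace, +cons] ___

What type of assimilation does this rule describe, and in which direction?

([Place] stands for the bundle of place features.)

The rule copies the place features (abbreviated [Place]) from the environment onto the target, so the assimilating feature is place.
The conditioning segment sits to the left of the focus bar, meaning the trigger precedes the segment that changes — progressive assimilation.

progressive place assimilation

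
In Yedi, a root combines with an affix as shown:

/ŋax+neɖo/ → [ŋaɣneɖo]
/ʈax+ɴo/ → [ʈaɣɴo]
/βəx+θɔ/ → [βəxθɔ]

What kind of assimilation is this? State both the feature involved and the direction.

Underlying /x/ is realised as [ɣ] next to /n/; /n/ itself does not change.
/x/ is voiceless while /n/ is voiced; the output [ɣ] is voiced, matching the trigger — so the feature that spreads is voicing.
Place and manner are unchanged, so the assimilation is partial, not total.
Checking the remaining alternation: /x/ → [ɣ] before /ɴ/ (voiceless → voiced, matching voiced) — only voicing changes, and always toward the following segment.
Nothing changes in [βəxθɔ]: there the adjacent consonants already agree in voicing (/x/ and /θ/ are both voiceless), so this form is consistent with the same rule.
The trigger is the following segment, so the direction is regressive (anticipatory).

regressive voicing assimilation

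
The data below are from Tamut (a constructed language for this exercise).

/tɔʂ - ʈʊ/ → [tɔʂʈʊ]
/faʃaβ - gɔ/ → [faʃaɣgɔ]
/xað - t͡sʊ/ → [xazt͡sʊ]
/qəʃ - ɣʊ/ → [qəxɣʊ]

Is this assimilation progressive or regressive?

regressive

The segment that alternates is /β/, which surfaces as [ɣ] when adjacent to /g/.
The change bilabial → velar matches the place of the following /g/, identifying this as place assimilation.
The same holds elsewhere in the data: /ð/ → [z] before /t͡s/ (dental → alveolar, matching alveolar); /ʃ/ → [x] before /ɣ/ (postalveolar → velar, matching velar) — only place changes, and always toward the following segment.
Nothing changes in [tɔʂʈʊ]: there the adjacent consonants already agree in place (/ʂ/ and /ʈ/ are both retroflex), so this form is consistent with the same rule.
The trigger is the following segment, so the direction is regressive (anticipatory).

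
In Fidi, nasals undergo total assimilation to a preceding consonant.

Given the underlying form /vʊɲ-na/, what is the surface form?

/n/ is the segment targeted by the rule; it sits immediately after /ɲ/, so it assimilates completely and surfaces as [ɲ].

[vʊɲɲa]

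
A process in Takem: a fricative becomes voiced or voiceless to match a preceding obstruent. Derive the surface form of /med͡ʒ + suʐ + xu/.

[med͡ʒzuʐɣu]

The rule targets /s/ (voiceless alveolar fricative), which sits after the trigger /d͡ʒ/ (voiced).
Changing only its voicing to voiced gives [z] — the voiced alveolar fricative.
At the second juncture, /x/ likewise becomes [ɣ] adjacent to /ʐ/.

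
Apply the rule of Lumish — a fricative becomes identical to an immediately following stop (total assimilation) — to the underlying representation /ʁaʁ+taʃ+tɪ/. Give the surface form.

[ʁattattɪ]

/ʁ/ is the segment targeted by the rule; it sits immediately before /t/, so it assimilates completely and surfaces as [t].
At the second juncture, /ʃ/ likewise becomes [t] adjacent to /t/.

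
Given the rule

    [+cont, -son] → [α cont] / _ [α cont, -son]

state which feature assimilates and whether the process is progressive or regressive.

regressive manner assimilation

The rule copies [cont] (continuancy) from the environment onto the target fricatives; since [±cont] encodes the stop/fricative manner contrast, the assimilating dimension is manner.
Since the environment is written after the underscore, the trigger follows the target; the direction is regressive.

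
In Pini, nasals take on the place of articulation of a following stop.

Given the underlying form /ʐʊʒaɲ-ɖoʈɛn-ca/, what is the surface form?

[ʐʊʒaɳɖoʈɛɲca]

/ɲ/ is a voiced palatal nasal. The following trigger /ɖ/ is retroflex, so /ɲ/ must become retroflex as well.
Changing only its place to retroflex gives [ɳ] — the voiced retroflex nasal.
At the second juncture, /n/ likewise becomes [ɲ] adjacent to /c/.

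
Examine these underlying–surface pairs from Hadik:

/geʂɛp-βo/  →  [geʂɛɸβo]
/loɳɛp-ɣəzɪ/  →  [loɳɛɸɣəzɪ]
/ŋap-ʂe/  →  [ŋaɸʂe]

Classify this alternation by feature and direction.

regressive manner assimilation

Underlying /p/ is realised as [ɸ] next to /β/; /β/ itself does not change.
/p/ is a stop while /β/ is a fricative; the output [ɸ] is a fricative, matching the trigger — so the feature that spreads is manner.
Place and voice are unchanged, so the assimilation is partial, not total.
The same holds elsewhere in the data: /p/ → [ɸ] before /ɣ/ (stop → fricative, matching a fricative); /p/ → [ɸ] before /ʂ/ (stop → fricative, matching a fricative) — only manner changes, and always toward the following segment.
The trigger is the following segment, so the direction is regressive (anticipatory).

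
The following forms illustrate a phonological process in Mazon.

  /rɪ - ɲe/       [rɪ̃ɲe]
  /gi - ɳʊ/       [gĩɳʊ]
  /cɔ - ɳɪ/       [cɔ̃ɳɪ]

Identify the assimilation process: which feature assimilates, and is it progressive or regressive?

The vowel /ɪ/ surfaces as nasalised [ɪ̃] next to the following nasal /ɲ/ — it has acquired the [+nasal] feature of its neighbour.
The other forms show the same pattern: /i/ → [ĩ] before /ɳ/; /ɔ/ → [ɔ̃] before /ɳ/ — each time a vowel is nasalised next to a following nasal.
Because the conditioning nasal is to the right of the vowel that changes, the process is regressive (anticipatory).

regressive nasality assimilation (vowel nasalisation)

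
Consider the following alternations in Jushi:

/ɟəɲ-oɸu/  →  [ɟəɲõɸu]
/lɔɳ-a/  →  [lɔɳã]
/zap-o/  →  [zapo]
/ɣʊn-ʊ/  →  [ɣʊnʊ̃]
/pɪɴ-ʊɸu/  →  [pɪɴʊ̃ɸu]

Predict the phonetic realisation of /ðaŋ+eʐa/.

The data show progressive nasality assimilation (vowel nasalisation): /o/ → [õ] after /ɲ/; /a/ → [ã] after /ɳ/; /ʊ/ → [ʊ̃] after /n/; /ʊ/ → [ʊ̃] after /ɴ/ — a vowel is nasalised by an immediately preceding nasal consonant.
No change occurs in [zapo] because the vowel at the boundary is adjacent to an oral consonant, not a nasal (/o/ next to /p/).
The vowel /e/ is adjacent to the preceding nasal /ŋ/, so it acquires [+nasal] and surfaces as [ẽ].

[ðaŋẽʐa]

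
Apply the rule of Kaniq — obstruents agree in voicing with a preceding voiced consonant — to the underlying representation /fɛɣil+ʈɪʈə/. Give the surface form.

[fɛɣilɖɪʈə]

/ʈ/ is a voiceless retroflex stop. The preceding trigger /l/ is voiced, so /ʈ/ must become voiced as well.
A voiced retroflex stop is [ɖ], so the surface segment is [ɖ].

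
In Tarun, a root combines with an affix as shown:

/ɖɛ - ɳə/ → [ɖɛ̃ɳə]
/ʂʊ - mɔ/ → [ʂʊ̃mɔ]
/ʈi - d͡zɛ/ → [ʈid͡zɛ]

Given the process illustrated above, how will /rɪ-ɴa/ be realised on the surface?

[rɪ̃ɴa]

The data show regressive nasality assimilation (vowel nasalisation): /ɛ/ → [ɛ̃] before /ɳ/; /ʊ/ → [ʊ̃] before /m/ — a vowel is nasalised by an immediately following nasal consonant.
No change occurs in [ʈid͡zɛ] because the vowel at the boundary is adjacent to an oral consonant, not a nasal (/i/ next to /d͡z/).
The vowel /ɪ/ is adjacent to the following nasal /ɴ/, so it acquires [+nasal] and surfaces as [ɪ̃].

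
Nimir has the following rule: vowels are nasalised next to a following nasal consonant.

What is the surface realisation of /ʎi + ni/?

[ʎĩni]

/i/ sits next to the nasal /n/ and is therefore nasalised to [ĩ].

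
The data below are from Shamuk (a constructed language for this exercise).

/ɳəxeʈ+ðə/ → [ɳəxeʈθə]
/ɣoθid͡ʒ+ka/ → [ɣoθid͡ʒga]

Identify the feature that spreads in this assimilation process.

voicing

Comparing underlying and surface forms, /ð/ → [θ] is the alternation; the neighbouring /ʈ/ is constant.
/ð/ is voiced while /ʈ/ is voiceless; the output [θ] is voiceless, matching the trigger — so the feature that spreads is voicing.
The other alternating form patterns the same way: /k/ → [g] after /d͡ʒ/ (voiceless → voiced, matching voiced) — only voicing changes, and always toward the preceding segment.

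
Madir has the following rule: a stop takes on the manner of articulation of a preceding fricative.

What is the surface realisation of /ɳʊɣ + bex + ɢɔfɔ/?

[ɳʊɣβexʁɔfɔ]

The rule targets /b/ (voiced bilabial stop), which sits after the trigger /ɣ/ (fricative).
Changing only its manner to fricative gives [β] — the voiced bilabial fricative.
The same rule applies at the second boundary: /ɢ/ → [ʁ] next to /x/.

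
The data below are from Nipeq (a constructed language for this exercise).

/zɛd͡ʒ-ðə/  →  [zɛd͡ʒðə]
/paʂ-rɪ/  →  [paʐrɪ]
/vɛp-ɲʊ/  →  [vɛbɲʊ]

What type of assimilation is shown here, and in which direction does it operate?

The segment that alternates is /ʂ/, which surfaces as [ʐ] when adjacent to /r/.
/ʂ/ is voiceless while /r/ is voiced; the output [ʐ] is voiced, matching the trigger — so the feature that spreads is voicing.
Place and manner are unchanged, so the assimilation is partial, not total.
The other alternating form patterns the same way: /p/ → [b] before /ɲ/ (voiceless → voiced, matching voiced) — only voicing changes, and always toward the following segment.
No alternation appears in [zɛd͡ʒðə]: there the adjacent consonants already agree in voicing (/d͡ʒ/ and /ð/ are both voiced), so this form is consistent with the same rule.
Since the segment that changes precedes the conditioning segment, the assimilation is regressive.

regressive voicing assimilation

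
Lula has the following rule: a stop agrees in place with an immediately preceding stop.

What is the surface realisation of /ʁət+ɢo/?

/ɢ/ is a voiced uvular stop. The preceding trigger /t/ is alveolar, so /ɢ/ must become alveolar as well.
A voiced alveolar stop is [d], so the surface segment is [d].

[ʁətdo]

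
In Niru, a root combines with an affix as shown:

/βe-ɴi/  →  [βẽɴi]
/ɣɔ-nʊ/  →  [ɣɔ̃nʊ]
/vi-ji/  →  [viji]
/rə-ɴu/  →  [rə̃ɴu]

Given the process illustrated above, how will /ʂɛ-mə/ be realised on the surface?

The data show regressive nasality assimilation (vowel nasalisation): /e/ → [ẽ] before /ɴ/; /ɔ/ → [ɔ̃] before /n/; /ə/ → [ə̃] before /ɴ/ — a vowel is nasalised by an immediately following nasal consonant.
No change occurs in [viji] because the vowel at the boundary is adjacent to an oral consonant, not a nasal (/i/ next to /j/).
/ɛ/ sits next to the nasal /m/ and is therefore nasalised to [ɛ̃].

[ʂɛ̃mə]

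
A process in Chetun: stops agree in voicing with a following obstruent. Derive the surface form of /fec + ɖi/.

[feɟɖi]

The rule targets /c/ (voiceless palatal stop), which sits before the trigger /ɖ/ (voiced).
A voiced palatal stop is [ɟ], so the surface segment is [ɟ].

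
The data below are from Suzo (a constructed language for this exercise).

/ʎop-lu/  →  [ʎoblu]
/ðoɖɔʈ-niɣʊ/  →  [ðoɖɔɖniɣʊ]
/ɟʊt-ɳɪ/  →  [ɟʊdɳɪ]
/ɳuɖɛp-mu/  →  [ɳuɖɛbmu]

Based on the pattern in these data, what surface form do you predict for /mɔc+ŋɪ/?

[mɔɟŋɪ]

The data show regressive voicing assimilation: /p/ → [b] before /l/; /ʈ/ → [ɖ] before /n/; /t/ → [d] before /ɳ/; /p/ → [b] before /m/. In each pair only voicing changes, matching the following consonant, while place and manner stay constant.
/c/ is a voiceless palatal stop. The following trigger /ŋ/ is voiced, so /c/ must become voiced as well.
A voiced palatal stop is [ɟ], so the surface segment is [ɟ].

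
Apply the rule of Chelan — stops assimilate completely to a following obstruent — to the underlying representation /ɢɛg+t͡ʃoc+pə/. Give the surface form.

[ɢɛt͡ʃt͡ʃoppə]

/g/ is the segment targeted by the rule; it sits immediately before /t͡ʃ/, so it assimilates completely and surfaces as [t͡ʃ].
The same rule applies at the second boundary: /c/ → [p] next to /p/.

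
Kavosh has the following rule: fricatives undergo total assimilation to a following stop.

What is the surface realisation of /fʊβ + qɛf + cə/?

/β/ is the segment targeted by the rule; it sits immediately before /q/, so it assimilates completely and surfaces as [q].
The same rule applies at the second boundary: /f/ → [c] next to /c/.

[fʊqqɛccə]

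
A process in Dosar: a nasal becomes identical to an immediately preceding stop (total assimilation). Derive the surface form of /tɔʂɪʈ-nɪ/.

/n/ is the segment targeted by the rule; it sits immediately after /ʈ/, so it assimilates completely and surfaces as [ʈ].

[tɔʂɪʈʈɪ]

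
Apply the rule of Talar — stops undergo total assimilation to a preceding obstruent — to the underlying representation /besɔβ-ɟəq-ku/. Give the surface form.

/ɟ/ is the segment targeted by the rule; it sits immediately after /β/, so it assimilates completely and surfaces as [β].
At the second juncture, /k/ likewise becomes [q] adjacent to /q/.

[besɔββəqqu]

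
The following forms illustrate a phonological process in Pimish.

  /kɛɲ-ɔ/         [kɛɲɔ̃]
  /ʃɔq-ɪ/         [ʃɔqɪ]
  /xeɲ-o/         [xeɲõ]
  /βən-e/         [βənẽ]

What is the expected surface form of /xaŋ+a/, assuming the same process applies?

The data show progressive nasality assimilation (vowel nasalisation): /ɔ/ → [ɔ̃] after /ɲ/; /o/ → [õ] after /ɲ/; /e/ → [ẽ] after /n/ — a vowel is nasalised by an immediately preceding nasal consonant.
No change occurs in [ʃɔqɪ] because the vowel at the boundary is adjacent to an oral consonant, not a nasal (/ɪ/ next to /q/).
/a/ sits next to the nasal /ŋ/ and is therefore nasalised to [ã].

[xaŋã]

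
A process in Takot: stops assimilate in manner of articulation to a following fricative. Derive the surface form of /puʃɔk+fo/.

[puʃɔxfo]

/k/ is a voiceless velar stop. The following trigger /f/ is a fricative, so /k/ must become a fricative as well.
A voiceless velar fricative is [x], so the surface segment is [x].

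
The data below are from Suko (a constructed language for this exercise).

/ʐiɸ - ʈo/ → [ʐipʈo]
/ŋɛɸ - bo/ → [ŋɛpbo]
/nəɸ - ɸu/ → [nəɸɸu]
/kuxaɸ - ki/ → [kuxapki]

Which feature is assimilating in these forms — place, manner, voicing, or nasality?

manner

The segment that alternates is /ɸ/, which surfaces as [p] when adjacent to /ʈ/.
The change fricative → stop matches the manner of the following /ʈ/, identifying this as manner assimilation.
The other alternating forms pattern the same way: /ɸ/ → [p] before /b/ (fricative → stop, matching a stop); /ɸ/ → [p] before /k/ (fricative → stop, matching a stop) — only manner changes, and always toward the following segment.
No alternation appears in [nəɸɸu]: there the adjacent consonants already agree in manner (/ɸ/ and /ɸ/ are both fricatives), so this form is consistent with the same rule.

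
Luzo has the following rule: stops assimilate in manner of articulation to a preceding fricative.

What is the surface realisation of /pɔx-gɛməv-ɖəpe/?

[pɔxɣɛməvʐəpe]

/g/ is a voiced velar stop. The preceding trigger /x/ is a fricative, so /g/ must become a fricative as well.
The voiced velar fricative is [ɣ], so /g/ → [ɣ].
At the second juncture, /ɖ/ likewise becomes [ʐ] adjacent to /v/.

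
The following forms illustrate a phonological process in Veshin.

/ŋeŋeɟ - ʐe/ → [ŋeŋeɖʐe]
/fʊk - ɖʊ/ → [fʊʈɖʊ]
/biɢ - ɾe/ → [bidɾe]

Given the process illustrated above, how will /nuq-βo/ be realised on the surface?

[nupβo]

The data show regressive place assimilation: /ɟ/ → [ɖ] before /ʐ/; /k/ → [ʈ] before /ɖ/; /ɢ/ → [d] before /ɾ/. In each pair only place changes, matching the following consonant, while manner and voice stay constant.
The rule targets /q/ (voiceless uvular stop), which sits before the trigger /β/ (bilabial).
A voiceless bilabial stop is [p], so the surface segment is [p].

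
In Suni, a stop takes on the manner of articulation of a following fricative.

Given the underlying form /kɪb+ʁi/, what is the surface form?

[kɪβʁi]

The rule targets /b/ (voiced bilabial stop), which sits before the trigger /ʁ/ (fricative).
A voiced bilabial fricative is [β], so the surface segment is [β].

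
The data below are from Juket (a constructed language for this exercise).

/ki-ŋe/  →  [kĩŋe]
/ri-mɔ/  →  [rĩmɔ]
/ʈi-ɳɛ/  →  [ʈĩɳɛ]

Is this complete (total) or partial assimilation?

The vowel /i/ surfaces as nasalised [ĩ] next to the following nasal /ŋ/ — it has acquired the [+nasal] feature of its neighbour.
Likewise in the remaining data: /i/ → [ĩ] before /m/; /i/ → [ĩ] before /ɳ/ — each time a vowel is nasalised next to a following nasal.

partial assimilation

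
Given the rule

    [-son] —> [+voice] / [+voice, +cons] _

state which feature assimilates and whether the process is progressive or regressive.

The target ([-son], obstruents) acquires [+voice] next to a voiced consonant ([+voice, +cons]) — it takes on the voicing of its neighbour, so the feature that spreads is voicing.
The conditioning segment sits to the left of the focus bar, meaning the trigger precedes the segment that changes — progressive assimilation.

progressive voicing assimilation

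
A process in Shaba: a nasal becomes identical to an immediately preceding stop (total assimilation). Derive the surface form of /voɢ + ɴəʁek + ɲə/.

/ɴ/ is the segment targeted by the rule; it sits immediately after /ɢ/, so it assimilates completely and surfaces as [ɢ].
The same rule applies at the second boundary: /ɲ/ → [k] next to /k/.

[voɢɢəʁekkə]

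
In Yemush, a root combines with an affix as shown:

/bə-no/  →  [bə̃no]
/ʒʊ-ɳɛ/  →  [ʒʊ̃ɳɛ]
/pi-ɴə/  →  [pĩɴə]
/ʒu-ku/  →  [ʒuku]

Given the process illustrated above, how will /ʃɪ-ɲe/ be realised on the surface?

The data show regressive nasality assimilation (vowel nasalisation): /ə/ → [ə̃] before /n/; /ʊ/ → [ʊ̃] before /ɳ/; /i/ → [ĩ] before /ɴ/ — a vowel is nasalised by an immediately following nasal consonant.
No change occurs in [ʒuku] because the vowel at the boundary is adjacent to an oral consonant, not a nasal (/u/ next to /k/).
/ɪ/ sits next to the nasal /ɲ/ and is therefore nasalised to [ɪ̃].

[ʃɪ̃ɲe]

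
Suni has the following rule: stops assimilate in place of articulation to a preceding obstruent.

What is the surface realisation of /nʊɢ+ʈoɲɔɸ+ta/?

/ʈ/ is a voiceless retroflex stop. The preceding trigger /ɢ/ is uvular, so /ʈ/ must become uvular as well.
The voiceless uvular stop is [q], so /ʈ/ → [q].
At the second juncture, /t/ likewise becomes [p] adjacent to /ɸ/.

[nʊɢqoɲɔɸpa]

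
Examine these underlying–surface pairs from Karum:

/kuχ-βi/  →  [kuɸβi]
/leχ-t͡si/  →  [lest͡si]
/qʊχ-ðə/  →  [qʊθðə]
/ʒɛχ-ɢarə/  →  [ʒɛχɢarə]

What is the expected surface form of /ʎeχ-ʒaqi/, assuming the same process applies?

The data show regressive place assimilation: /χ/ → [ɸ] before /β/; /χ/ → [s] before /t͡s/; /χ/ → [θ] before /ð/. In each pair only place changes, matching the following consonant, while manner and voice stay constant.
No alternation appears in [ʒɛχɢarə]: there the adjacent consonants already agree in place (/χ/ and /ɢ/ are both uvular), so this form is consistent with the same rule.
/χ/ is a voiceless uvular fricative. The following trigger /ʒ/ is postalveolar, so /χ/ must become postalveolar as well.
The voiceless postalveolar fricative is [ʃ], so /χ/ → [ʃ].

[ʎeʃʒaqi]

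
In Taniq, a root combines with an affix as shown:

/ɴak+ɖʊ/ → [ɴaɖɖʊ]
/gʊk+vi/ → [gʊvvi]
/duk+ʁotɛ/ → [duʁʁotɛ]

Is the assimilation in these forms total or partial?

total assimilation

Comparing underlying and surface forms, /k/ → [ɖ] is the alternation; the neighbouring /ɖ/ is constant.
The output [ɖ] is identical to the trigger /ɖ/ — every feature (place, manner, voicing) has been copied — so this is total assimilation.
The remaining alternations confirm this: /k/ → [v] before /v/; /k/ → [ʁ] before /ʁ/ — in each case the output is a copy of the following consonant.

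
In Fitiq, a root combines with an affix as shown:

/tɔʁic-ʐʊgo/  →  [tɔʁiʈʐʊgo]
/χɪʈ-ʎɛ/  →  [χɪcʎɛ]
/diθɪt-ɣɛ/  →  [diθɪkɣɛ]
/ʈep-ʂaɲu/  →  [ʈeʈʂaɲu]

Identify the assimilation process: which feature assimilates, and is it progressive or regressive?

The segment that alternates is /c/, which surfaces as [ʈ] when adjacent to /ʐ/.
/c/ is palatal while /ʐ/ is retroflex; the output [ʈ] is retroflex, matching the trigger — so the feature that spreads is place.
Manner and voice are unchanged, so the assimilation is partial, not total.
Checking the remaining alternations: /ʈ/ → [c] before /ʎ/ (retroflex → palatal, matching palatal); /t/ → [k] before /ɣ/ (alveolar → velar, matching velar); /p/ → [ʈ] before /ʂ/ (bilabial → retroflex, matching retroflex) — only place changes, and always toward the following segment.
The trigger is the following segment, so the direction is regressive (anticipatory).

regressive place assimilation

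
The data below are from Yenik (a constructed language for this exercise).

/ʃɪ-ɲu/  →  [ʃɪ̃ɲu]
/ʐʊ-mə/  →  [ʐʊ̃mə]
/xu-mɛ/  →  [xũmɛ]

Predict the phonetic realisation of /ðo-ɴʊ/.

[ðõɴʊ]

The data show regressive nasality assimilation (vowel nasalisation): /ɪ/ → [ɪ̃] before /ɲ/; /ʊ/ → [ʊ̃] before /m/; /u/ → [ũ] before /m/ — a vowel is nasalised by an immediately following nasal consonant.
/o/ sits next to the nasal /ɴ/ and is therefore nasalised to [õ].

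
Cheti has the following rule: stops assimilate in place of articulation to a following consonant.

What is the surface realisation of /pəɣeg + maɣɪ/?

[pəɣebmaɣɪ]

The rule targets /g/ (voiced velar stop), which sits before the trigger /m/ (bilabial).
The voiced bilabial stop is [b], so /g/ → [b].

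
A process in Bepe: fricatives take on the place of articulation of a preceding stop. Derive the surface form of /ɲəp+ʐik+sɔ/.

The rule targets /ʐ/ (voiced retroflex fricative), which sits after the trigger /p/ (bilabial).
A voiced bilabial fricative is [β], so the surface segment is [β].
At the second juncture, /s/ likewise becomes [x] adjacent to /k/.

[ɲəpβikxɔ]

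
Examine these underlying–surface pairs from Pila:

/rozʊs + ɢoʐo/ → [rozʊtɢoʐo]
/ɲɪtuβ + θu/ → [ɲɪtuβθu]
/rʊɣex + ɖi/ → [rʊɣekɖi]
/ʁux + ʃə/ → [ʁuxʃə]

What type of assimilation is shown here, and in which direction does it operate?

regressive manner assimilation

Underlying /s/ is realised as [t] next to /ɢ/; /ɢ/ itself does not change.
/s/ is a fricative while /ɢ/ is a stop; the output [t] is a stop, matching the trigger — so the feature that spreads is manner.
Place and voice are unchanged, so the assimilation is partial, not total.
The other alternating form patterns the same way: /x/ → [k] before /ɖ/ (fricative → stop, matching a stop) — only manner changes, and always toward the following segment.
No alternation appears in [ɲɪtuβθu], [ʁuxʃə]: there the adjacent consonants already agree in manner (/β/ and /θ/ are both fricatives; /x/ and /ʃ/ are both fricatives), so these forms are consistent with the same rule.
The trigger is the following segment, so the direction is regressive (anticipatory).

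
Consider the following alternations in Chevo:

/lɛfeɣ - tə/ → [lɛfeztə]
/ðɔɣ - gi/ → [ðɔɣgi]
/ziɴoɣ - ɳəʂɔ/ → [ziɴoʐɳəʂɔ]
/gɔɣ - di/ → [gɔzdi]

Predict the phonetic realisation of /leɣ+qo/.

The data show regressive place assimilation: /ɣ/ → [z] before /t/; /ɣ/ → [ʐ] before /ɳ/; /ɣ/ → [z] before /d/. In each pair only place changes, matching the following consonant, while manner and voice stay constant.
Nothing changes in [ðɔɣgi]: there the adjacent consonants already agree in place (/ɣ/ and /g/ are both velar), so this form is consistent with the same rule.
The rule targets /ɣ/ (voiced velar fricative), which sits before the trigger /q/ (uvular).
Changing only its place to uvular gives [ʁ] — the voiced uvular fricative.

[leʁqo]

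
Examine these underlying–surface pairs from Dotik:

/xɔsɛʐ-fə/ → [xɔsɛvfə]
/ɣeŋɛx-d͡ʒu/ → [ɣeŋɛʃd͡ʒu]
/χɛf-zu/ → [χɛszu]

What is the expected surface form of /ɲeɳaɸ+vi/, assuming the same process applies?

The data show regressive place assimilation: /ʐ/ → [v] before /f/; /x/ → [ʃ] before /d͡ʒ/; /f/ → [s] before /z/. In each pair only place changes, matching the following consonant, while manner and voice stay constant.
/ɸ/ is a voiceless bilabial fricative. The following trigger /v/ is labiodental, so /ɸ/ must become labiodental as well.
The voiceless labiodental fricative is [f], so /ɸ/ → [f].

[ɲeɳafvi]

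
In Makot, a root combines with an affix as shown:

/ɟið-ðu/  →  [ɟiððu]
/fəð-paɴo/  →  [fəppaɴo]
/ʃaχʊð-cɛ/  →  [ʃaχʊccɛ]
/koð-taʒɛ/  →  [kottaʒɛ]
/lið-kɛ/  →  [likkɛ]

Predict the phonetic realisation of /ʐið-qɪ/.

[ʐiqqɪ]

The data show regressive total assimilation (/ð/ → [p] before /p/; /ð/ → [c] before /c/; /ð/ → [t] before /t/; /ð/ → [k] before /k/): in every case the target segment becomes identical to its following neighbour, copying more than a single feature.
In [ɟiððu] the two consonants at the boundary are already identical (/ð/ + /ð/), so the rule applies vacuously and nothing changes.
/ð/ is the segment targeted by the rule; it sits immediately before /q/, so it assimilates completely and surfaces as [q].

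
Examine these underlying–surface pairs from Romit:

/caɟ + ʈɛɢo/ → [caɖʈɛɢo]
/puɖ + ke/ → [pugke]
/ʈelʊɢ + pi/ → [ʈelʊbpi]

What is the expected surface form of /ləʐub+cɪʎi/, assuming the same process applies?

[ləʐuɟcɪʎi]

The data show regressive place assimilation: /ɟ/ → [ɖ] before /ʈ/; /ɖ/ → [g] before /k/; /ɢ/ → [b] before /p/. In each pair only place changes, matching the following consonant, while manner and voice stay constant.
/b/ is a voiced bilabial stop. The following trigger /c/ is palatal, so /b/ must become palatal as well.
The voiced palatal stop is [ɟ], so /b/ → [ɟ].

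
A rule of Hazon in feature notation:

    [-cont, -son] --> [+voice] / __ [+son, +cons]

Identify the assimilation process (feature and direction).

regressive voicing assimilation

The structural change is [+voice], and the conditioning segment [+son, +cons] (a sonorant consonant) is itself voiced, so the target comes to share the voicing of its neighbour — voicing assimilation.
Since the environment is written after the underscore, the trigger follows the target; the direction is regressive.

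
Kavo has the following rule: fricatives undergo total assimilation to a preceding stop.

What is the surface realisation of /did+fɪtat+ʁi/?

/f/ is the segment targeted by the rule; it sits immediately after /d/, so it assimilates completely and surfaces as [d].
The same rule applies at the second boundary: /ʁ/ → [t] next to /t/.

[diddɪtatti]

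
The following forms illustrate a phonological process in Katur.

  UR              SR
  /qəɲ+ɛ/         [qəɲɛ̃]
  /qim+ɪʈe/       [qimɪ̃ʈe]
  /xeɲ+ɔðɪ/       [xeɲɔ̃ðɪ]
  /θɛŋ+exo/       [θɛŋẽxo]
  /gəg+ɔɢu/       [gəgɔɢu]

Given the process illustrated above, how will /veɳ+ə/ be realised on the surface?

[veɳə̃]

The data show progressive nasality assimilation (vowel nasalisation): /ɛ/ → [ɛ̃] after /ɲ/; /ɪ/ → [ɪ̃] after /m/; /ɔ/ → [ɔ̃] after /ɲ/; /e/ → [ẽ] after /ŋ/ — a vowel is nasalised by an immediately preceding nasal consonant.
No change occurs in [gəgɔɢu] because the vowel at the boundary is adjacent to an oral consonant, not a nasal (/ɔ/ next to /g/).
/ə/ sits next to the nasal /ɳ/ and is therefore nasalised to [ə̃].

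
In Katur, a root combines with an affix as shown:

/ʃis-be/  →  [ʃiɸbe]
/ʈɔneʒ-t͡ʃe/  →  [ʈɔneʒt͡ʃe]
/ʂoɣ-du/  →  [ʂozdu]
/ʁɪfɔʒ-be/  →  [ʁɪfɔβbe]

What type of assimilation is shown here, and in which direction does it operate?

The segment that alternates is /s/, which surfaces as [ɸ] when adjacent to /b/.
The change alveolar → bilabial matches the place of the following /b/, identifying this as place assimilation.
Manner and voice are unchanged, so the assimilation is partial, not total.
The other alternating forms pattern the same way: /ɣ/ → [z] before /d/ (velar → alveolar, matching alveolar); /ʒ/ → [β] before /b/ (postalveolar → bilabial, matching bilabial) — only place changes, and always toward the following segment.
Nothing changes in [ʈɔneʒt͡ʃe]: there the adjacent consonants already agree in place (/ʒ/ and /t͡ʃ/ are both postalveolar), so this form is consistent with the same rule.
The trigger is the following segment, so the direction is regressive (anticipatory).

regressive place assimilation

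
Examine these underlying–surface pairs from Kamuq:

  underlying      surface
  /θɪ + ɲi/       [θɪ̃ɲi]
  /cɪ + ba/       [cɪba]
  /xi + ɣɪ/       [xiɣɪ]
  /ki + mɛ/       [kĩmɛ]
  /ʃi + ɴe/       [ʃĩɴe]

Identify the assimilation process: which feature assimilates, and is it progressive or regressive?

The vowel /ɪ/ surfaces as nasalised [ɪ̃] next to the following nasal /ɲ/ — it has acquired the [+nasal] feature of its neighbour.
Likewise in the remaining data: /i/ → [ĩ] before /m/; /i/ → [ĩ] before /ɴ/ — each time a vowel is nasalised next to a following nasal.
No change occurs in [cɪba], [xiɣɪ] because the vowel at the boundary is adjacent to an oral consonant, not a nasal (/ɪ/ next to /b/; /i/ next to /ɣ/).
Because the conditioning nasal is to the right of the vowel that changes, the process is regressive (anticipatory).

regressive nasality assimilation (vowel nasalisation)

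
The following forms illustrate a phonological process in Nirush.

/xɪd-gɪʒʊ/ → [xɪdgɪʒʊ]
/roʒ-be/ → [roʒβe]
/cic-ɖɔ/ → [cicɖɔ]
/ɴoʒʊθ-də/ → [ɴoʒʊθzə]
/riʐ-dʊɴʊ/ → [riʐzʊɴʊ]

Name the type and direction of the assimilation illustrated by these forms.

Comparing underlying and surface forms, /b/ → [β] is the alternation; the neighbouring /ʒ/ is constant.
/b/ is a stop while /ʒ/ is a fricative; the output [β] is a fricative, matching the trigger — so the feature that spreads is manner.
Place and voice are unchanged, so the assimilation is partial, not total.
The other alternating forms pattern the same way: /d/ → [z] after /θ/ (stop → fricative, matching a fricative); /d/ → [z] after /ʐ/ (stop → fricative, matching a fricative) — only manner changes, and always toward the preceding segment.
No alternation appears in [xɪdgɪʒʊ], [cicɖɔ]: there the adjacent consonants already agree in manner (/g/ and /d/ are both stops; /ɖ/ and /c/ are both stops), so these forms are consistent with the same rule.
The trigger is the preceding segment, so the direction is progressive (perseverative).

progressive manner assimilation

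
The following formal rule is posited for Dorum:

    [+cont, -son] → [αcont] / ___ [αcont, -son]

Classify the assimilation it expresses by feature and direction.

regressive manner assimilation

The rule copies [cont] (continuancy) from the environment onto the target fricatives; since [±cont] encodes the stop/fricative manner contrast, the assimilating dimension is manner.
The conditioning segment sits to the right of the focus bar, meaning the trigger follows the segment that changes — regressive assimilation.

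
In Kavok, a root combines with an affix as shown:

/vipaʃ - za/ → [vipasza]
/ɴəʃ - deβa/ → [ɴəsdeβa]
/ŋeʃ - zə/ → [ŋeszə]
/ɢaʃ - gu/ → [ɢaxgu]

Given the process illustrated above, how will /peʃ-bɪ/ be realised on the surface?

The data show regressive place assimilation: /ʃ/ → [s] before /z/; /ʃ/ → [s] before /d/; /ʃ/ → [x] before /g/. In each pair only place changes, matching the following consonant, while manner and voice stay constant.
The rule targets /ʃ/ (voiceless postalveolar fricative), which sits before the trigger /b/ (bilabial).
The voiceless bilabial fricative is [ɸ], so /ʃ/ → [ɸ].

[peɸbɪ]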